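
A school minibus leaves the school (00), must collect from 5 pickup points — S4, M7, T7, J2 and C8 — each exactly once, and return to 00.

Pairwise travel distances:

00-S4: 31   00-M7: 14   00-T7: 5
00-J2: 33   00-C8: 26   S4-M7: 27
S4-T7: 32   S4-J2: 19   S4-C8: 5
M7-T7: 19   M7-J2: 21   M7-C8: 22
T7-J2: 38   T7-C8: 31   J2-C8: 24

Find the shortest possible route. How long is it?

Shortest round trip = 95.

00 - S4 - M7 - T7 - J2 - C8 - 00: 31+27+19+38+24+26 = 165
00 - S4 - M7 - T7 - C8 - J2 - 00: 31+27+19+31+24+33 = 165
00 - S4 - M7 - J2 - T7 - C8 - 00: 31+27+21+38+31+26 = 174
00 - S4 - M7 - J2 - C8 - T7 - 00: 31+27+21+24+31+5 = 139
00 - S4 - M7 - C8 - T7 - J2 - 00: 31+27+22+31+38+33 = 182
00 - S4 - M7 - C8 - J2 - T7 - 00: 31+27+22+24+38+5 = 147
00 - S4 - T7 - M7 - J2 - C8 - 00: 31+32+19+21+24+26 = 153
00 - S4 - T7 - M7 - C8 - J2 - 00: 31+32+19+22+24+33 = 161
00 - S4 - T7 - J2 - M7 - C8 - 00: 31+32+38+21+22+26 = 170
00 - S4 - T7 - J2 - C8 - M7 - 00: 31+32+38+24+22+14 = 161
00 - S4 - T7 - C8 - M7 - J2 - 00: 31+32+31+22+21+33 = 170
00 - S4 - T7 - C8 - J2 - M7 - 00: 31+32+31+24+21+14 = 153
00 - S4 - J2 - M7 - T7 - C8 - 00: 31+19+21+19+31+26 = 147
00 - S4 - J2 - M7 - C8 - T7 - 00: 31+19+21+22+31+5 = 129
… (46 more)
00 - M7 - J2 - S4 - C8 - T7 - 00: 14+21+19+5+31+5 = 95  ← best
The minimum is 95.
One optimal route: 00 → M7 → J2 → S4 → C8 → T7 → 00 (or its reverse).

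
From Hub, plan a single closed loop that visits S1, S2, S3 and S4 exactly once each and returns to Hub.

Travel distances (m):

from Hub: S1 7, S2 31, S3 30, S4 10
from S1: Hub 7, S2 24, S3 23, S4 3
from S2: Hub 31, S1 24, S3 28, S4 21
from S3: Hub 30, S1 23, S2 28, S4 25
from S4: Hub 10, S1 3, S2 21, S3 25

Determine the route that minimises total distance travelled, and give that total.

Shortest round trip = 89 m.

With 4 stops there are 4!/2 = 12 distinct round trips (a route and its reverse cost the same).
Hub→S1→S2→S3→S4→Hub: 7+24+28+25+10 = 94
Hub→S1→S2→S4→S3→Hub: 7+24+21+25+30 = 107
Hub→S1→S3→S2→S4→Hub: 7+23+28+21+10 = 89
Hub→S1→S3→S4→S2→Hub: 7+23+25+21+31 = 107
Hub→S1→S4→S2→S3→Hub: 7+3+21+28+30 = 89
Hub→S1→S4→S3→S2→Hub: 7+3+25+28+31 = 94
Hub→S2→S1→S3→S4→Hub: 31+24+23+25+10 = 113
Hub→S2→S1→S4→S3→Hub: 31+24+3+25+30 = 113
Hub→S2→S3→S1→S4→Hub: 31+28+23+3+10 = 95
Hub→S2→S4→S1→S3→Hub: 31+21+3+23+30 = 108
Hub→S3→S1→S2→S4→Hub: 30+23+24+21+10 = 108
Hub→S3→S2→S1→S4→Hub: 30+28+24+3+10 = 95
The minimum is 89.
One optimal route: Hub → S1 → S3 → S2 → S4 → Hub (or its reverse).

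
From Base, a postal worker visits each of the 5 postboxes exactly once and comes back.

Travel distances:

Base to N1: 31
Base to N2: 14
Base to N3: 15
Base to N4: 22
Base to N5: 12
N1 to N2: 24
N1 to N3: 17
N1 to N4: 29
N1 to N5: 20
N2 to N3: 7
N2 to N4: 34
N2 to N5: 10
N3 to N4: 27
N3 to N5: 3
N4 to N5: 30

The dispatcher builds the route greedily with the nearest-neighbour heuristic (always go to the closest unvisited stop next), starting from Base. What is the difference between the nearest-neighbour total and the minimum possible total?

From Base: N5=12, N2=14, N3=15, N4=22, N1=31 → choose N5 (12).
From N5: N3=3, N2=10, N1=20, N4=30 → choose N3 (3).
From N3: N2=7, N1=17, N4=27 → choose N2 (7).
From N2: N1=24, N4=34 → choose N1 (24).
From N1: N4=29 → choose N4 (29).
NN route Base → N5 → N3 → N2 → N1 → N4 → Base costs 97.
Optimal: Base → N2 → N3 → N5 → N1 → N4 → Base costs 95 (by enumerating all 60 distinct tours).
Excess = 97 − 95 = 2.

The nearest-neighbour route is 2 longer than optimal.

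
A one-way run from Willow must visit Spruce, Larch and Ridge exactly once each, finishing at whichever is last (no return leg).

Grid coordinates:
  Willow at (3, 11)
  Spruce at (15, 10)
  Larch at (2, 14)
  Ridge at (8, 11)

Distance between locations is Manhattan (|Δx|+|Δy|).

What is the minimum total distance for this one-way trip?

Shortest open route: 21.

There are 3! = 6 possible orderings.
Willow→Spruce→Larch→Ridge: 13+17+9 = 39
Willow→Spruce→Ridge→Larch: 13+8+9 = 30
Willow→Larch→Spruce→Ridge: 4+17+8 = 29
Willow→Larch→Ridge→Spruce: 4+9+8 = 21
Willow→Ridge→Spruce→Larch: 5+8+17 = 30
Willow→Ridge→Larch→Spruce: 5+9+17 = 31
The minimum is 21.
One shortest path: Willow → Larch → Ridge → Spruce.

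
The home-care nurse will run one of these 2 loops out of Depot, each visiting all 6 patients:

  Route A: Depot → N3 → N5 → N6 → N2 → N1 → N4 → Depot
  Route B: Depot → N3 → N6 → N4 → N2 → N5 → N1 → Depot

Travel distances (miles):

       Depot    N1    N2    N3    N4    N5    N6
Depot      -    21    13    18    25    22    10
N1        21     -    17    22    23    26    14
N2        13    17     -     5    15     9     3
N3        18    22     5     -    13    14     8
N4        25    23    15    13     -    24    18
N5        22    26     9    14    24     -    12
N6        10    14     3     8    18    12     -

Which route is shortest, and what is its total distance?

Shortest is Route A, total 112 miles.

Route A: 18 + 14 + 12 + 3 + 17 + 23 + 25 = 112
Route B: 18 + 8 + 18 + 15 + 9 + 26 + 21 = 115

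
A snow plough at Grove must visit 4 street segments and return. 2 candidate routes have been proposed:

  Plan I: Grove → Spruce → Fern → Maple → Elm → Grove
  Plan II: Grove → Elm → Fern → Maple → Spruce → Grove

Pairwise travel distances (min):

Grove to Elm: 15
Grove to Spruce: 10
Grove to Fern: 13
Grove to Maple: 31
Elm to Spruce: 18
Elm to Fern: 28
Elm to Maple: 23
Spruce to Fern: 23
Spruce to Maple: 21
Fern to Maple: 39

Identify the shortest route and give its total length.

Shortest is Plan I, total 110 min.

Plan I: 10 + 23 + 39 + 23 + 15 = 110
Plan II: 15 + 28 + 39 + 21 + 10 = 113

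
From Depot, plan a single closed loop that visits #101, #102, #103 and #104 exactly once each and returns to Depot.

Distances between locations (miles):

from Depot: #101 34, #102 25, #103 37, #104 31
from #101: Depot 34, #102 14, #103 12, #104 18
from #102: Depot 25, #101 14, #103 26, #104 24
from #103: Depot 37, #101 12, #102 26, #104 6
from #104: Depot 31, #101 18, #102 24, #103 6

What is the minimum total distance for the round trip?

Shortest round trip = 88 miles.

With 4 stops there are 4!/2 = 12 distinct round trips (a route and its reverse cost the same).
Depot-#101-#102-#103-#104-Depot: 34+14+26+6+31 = 111
Depot-#101-#102-#104-#103-Depot: 34+14+24+6+37 = 115
Depot-#101-#103-#102-#104-Depot: 34+12+26+24+31 = 127
Depot-#101-#103-#104-#102-Depot: 34+12+6+24+25 = 101
Depot-#101-#104-#102-#103-Depot: 34+18+24+26+37 = 139
Depot-#101-#104-#103-#102-Depot: 34+18+6+26+25 = 109
Depot-#102-#101-#103-#104-Depot: 25+14+12+6+31 = 88
Depot-#102-#101-#104-#103-Depot: 25+14+18+6+37 = 100
Depot-#102-#103-#101-#104-Depot: 25+26+12+18+31 = 112
Depot-#102-#104-#101-#103-Depot: 25+24+18+12+37 = 116
Depot-#103-#101-#102-#104-Depot: 37+12+14+24+31 = 118
Depot-#103-#102-#101-#104-Depot: 37+26+14+18+31 = 126
The minimum is 88.
One optimal route: Depot → #102 → #101 → #103 → #104 → Depot (or its reverse).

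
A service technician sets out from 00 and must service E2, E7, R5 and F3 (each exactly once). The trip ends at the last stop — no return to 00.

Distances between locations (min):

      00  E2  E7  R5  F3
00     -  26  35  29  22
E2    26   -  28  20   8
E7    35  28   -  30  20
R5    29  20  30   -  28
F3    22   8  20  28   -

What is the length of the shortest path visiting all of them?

There are 4! = 24 possible orderings.
00→E2→E7→R5→F3: 26+28+30+28 = 112
00→E2→E7→F3→R5: 26+28+20+28 = 102
00→E2→R5→E7→F3: 26+20+30+20 = 96
00→E2→R5→F3→E7: 26+20+28+20 = 94
00→E2→F3→E7→R5: 26+8+20+30 = 84
00→E2→F3→R5→E7: 26+8+28+30 = 92
00→E7→E2→R5→F3: 35+28+20+28 = 111
00→E7→E2→F3→R5: 35+28+8+28 = 99
00→E7→R5→E2→F3: 35+30+20+8 = 93
00→E7→R5→F3→E2: 35+30+28+8 = 101
00→E7→F3→E2→R5: 35+20+8+20 = 83
00→E7→F3→R5→E2: 35+20+28+20 = 103
00→R5→E2→E7→F3: 29+20+28+20 = 97
00→R5→E2→F3→E7: 29+20+8+20 = 77
… (10 more)
The minimum is 77.
One shortest path: 00 → R5 → E2 → F3 → E7.

Minimum one-way distance = 77 min.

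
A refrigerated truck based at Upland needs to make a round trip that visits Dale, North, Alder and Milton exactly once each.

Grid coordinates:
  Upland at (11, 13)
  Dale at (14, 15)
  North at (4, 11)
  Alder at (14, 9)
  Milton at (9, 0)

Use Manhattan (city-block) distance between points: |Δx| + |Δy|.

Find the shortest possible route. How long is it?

With 4 stops there are 4!/2 = 12 distinct round trips (a route and its reverse cost the same).
Upland → Dale → North → Alder → Milton → Upland: 5+14+12+14+15 = 60
Upland → Dale → North → Milton → Alder → Upland: 5+14+16+14+7 = 56
Upland → Dale → Alder → North → Milton → Upland: 5+6+12+16+15 = 54
Upland → Dale → Alder → Milton → North → Upland: 5+6+14+16+9 = 50
Upland → Dale → Milton → North → Alder → Upland: 5+20+16+12+7 = 60
Upland → Dale → Milton → Alder → North → Upland: 5+20+14+12+9 = 60
Upland → North → Dale → Alder → Milton → Upland: 9+14+6+14+15 = 58
Upland → North → Dale → Milton → Alder → Upland: 9+14+20+14+7 = 64
Upland → North → Alder → Dale → Milton → Upland: 9+12+6+20+15 = 62
Upland → North → Milton → Dale → Alder → Upland: 9+16+20+6+7 = 58
Upland → Alder → Dale → North → Milton → Upland: 7+6+14+16+15 = 58
Upland → Alder → North → Dale → Milton → Upland: 7+12+14+20+15 = 68
The minimum is 50.
One optimal route: Upland → Dale → Alder → Milton → North → Upland (or its reverse).

Shortest round trip = 50.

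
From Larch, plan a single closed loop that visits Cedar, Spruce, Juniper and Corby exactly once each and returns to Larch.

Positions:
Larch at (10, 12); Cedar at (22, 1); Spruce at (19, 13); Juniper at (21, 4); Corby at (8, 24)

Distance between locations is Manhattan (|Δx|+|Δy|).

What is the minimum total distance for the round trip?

Shortest round trip = 74.

There are 12 distinct closed tours to check (reversals are equivalent).
Larch - Cedar - Spruce - Juniper - Corby - Larch: 23+15+11+33+14 = 96
Larch - Cedar - Spruce - Corby - Juniper - Larch: 23+15+22+33+19 = 112
Larch - Cedar - Juniper - Spruce - Corby - Larch: 23+4+11+22+14 = 74
Larch - Cedar - Juniper - Corby - Spruce - Larch: 23+4+33+22+10 = 92
Larch - Cedar - Corby - Spruce - Juniper - Larch: 23+37+22+11+19 = 112
Larch - Cedar - Corby - Juniper - Spruce - Larch: 23+37+33+11+10 = 114
Larch - Spruce - Cedar - Juniper - Corby - Larch: 10+15+4+33+14 = 76
Larch - Spruce - Cedar - Corby - Juniper - Larch: 10+15+37+33+19 = 114
Larch - Spruce - Juniper - Cedar - Corby - Larch: 10+11+4+37+14 = 76
Larch - Spruce - Corby - Cedar - Juniper - Larch: 10+22+37+4+19 = 92
Larch - Juniper - Cedar - Spruce - Corby - Larch: 19+4+15+22+14 = 74
Larch - Juniper - Spruce - Cedar - Corby - Larch: 19+11+15+37+14 = 96
The minimum is 74.
One optimal route: Larch → Cedar → Juniper → Spruce → Corby → Larch (or its reverse).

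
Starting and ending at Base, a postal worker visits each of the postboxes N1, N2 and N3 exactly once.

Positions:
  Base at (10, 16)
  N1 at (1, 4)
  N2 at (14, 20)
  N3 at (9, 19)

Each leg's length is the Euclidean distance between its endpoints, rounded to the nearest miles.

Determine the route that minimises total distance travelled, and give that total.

There are 3 distinct closed tours to check (reversals are equivalent).
Base-N1-N2-N3-Base: 15+21+5+3 = 44
Base-N1-N3-N2-Base: 15+17+5+6 = 43
Base-N2-N1-N3-Base: 6+21+17+3 = 47
The minimum is 43.
One optimal route: Base → N1 → N3 → N2 → Base (or its reverse).

43 miles — the shortest possible round trip.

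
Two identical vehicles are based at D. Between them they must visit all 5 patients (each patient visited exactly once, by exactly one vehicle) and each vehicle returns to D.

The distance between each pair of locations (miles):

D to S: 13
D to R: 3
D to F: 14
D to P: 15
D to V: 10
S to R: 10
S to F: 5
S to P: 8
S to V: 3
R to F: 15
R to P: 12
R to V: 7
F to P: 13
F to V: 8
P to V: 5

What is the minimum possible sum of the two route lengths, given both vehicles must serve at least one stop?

Minimum combined distance: 48 miles.

Try each way of splitting the stops between the two vehicles (each non-empty) and, for each split, find the best tour for each vehicle:
  {S} + {R, F, P, V}: 26 + 42 = 68
  {R} + {S, F, P, V}: 6 + 42 = 48
  {S, R} + {F, P, V}: 26 + 42 = 68
  {F} + {S, R, P, V}: 28 + 36 = 64
  {S, F} + {R, P, V}: 32 + 30 = 62
  {R, F} + {S, P, V}: 32 + 36 = 68
  … (15 splits in total)
Best: vehicle 1 D → R → D = 6; vehicle 2 D → F → S → P → V → D = 42; combined 48.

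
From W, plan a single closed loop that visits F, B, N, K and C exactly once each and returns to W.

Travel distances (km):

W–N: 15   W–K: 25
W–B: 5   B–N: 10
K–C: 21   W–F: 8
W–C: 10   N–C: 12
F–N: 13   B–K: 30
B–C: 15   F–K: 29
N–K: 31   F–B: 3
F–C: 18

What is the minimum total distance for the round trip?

Minimum total distance: 79 km.

With 5 stops there are 5!/2 = 60 distinct round trips (a route and its reverse cost the same).
W → F → B → N → K → C → W: 8+3+10+31+21+10 = 83
W → F → B → N → C → K → W: 8+3+10+12+21+25 = 79
W → F → B → K → N → C → W: 8+3+30+31+12+10 = 94
W → F → B → K → C → N → W: 8+3+30+21+12+15 = 89
W → F → B → C → N → K → W: 8+3+15+12+31+25 = 94
W → F → B → C → K → N → W: 8+3+15+21+31+15 = 93
W → F → N → B → K → C → W: 8+13+10+30+21+10 = 92
W → F → N → B → C → K → W: 8+13+10+15+21+25 = 92
W → F → N → K → B → C → W: 8+13+31+30+15+10 = 107
W → F → N → K → C → B → W: 8+13+31+21+15+5 = 93
W → F → N → C → B → K → W: 8+13+12+15+30+25 = 103
W → F → N → C → K → B → W: 8+13+12+21+30+5 = 89
W → F → K → B → N → C → W: 8+29+30+10+12+10 = 99
W → F → K → B → C → N → W: 8+29+30+15+12+15 = 109
… (46 more)
The minimum is 79.
One optimal route: W → F → B → N → C → K → W (or its reverse).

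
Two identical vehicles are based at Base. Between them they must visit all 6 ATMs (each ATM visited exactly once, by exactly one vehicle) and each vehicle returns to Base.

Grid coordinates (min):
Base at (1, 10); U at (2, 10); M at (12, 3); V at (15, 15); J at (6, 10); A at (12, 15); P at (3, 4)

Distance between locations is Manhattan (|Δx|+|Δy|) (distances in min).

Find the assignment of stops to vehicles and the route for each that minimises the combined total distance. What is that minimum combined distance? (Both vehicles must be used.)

54 min — the smallest possible combined total.

Check every non-empty split of the stops between the two vehicles; for each half take its own optimal tour:
  {U} + {M, V, J, A, P}: 2 + 52 = 54
  {M} + {U, V, J, A, P}: 36 + 50 = 86
  {U, M} + {V, J, A, P}: 36 + 50 = 86
  {V} + {U, M, J, A, P}: 38 + 46 = 84
  {U, V} + {M, J, A, P}: 38 + 46 = 84
  {M, V} + {U, J, A, P}: 52 + 44 = 96
  … (31 splits in total)
Best: vehicle 1 Base → U → Base = 2; vehicle 2 Base → J → V → A → M → P → Base = 52; combined 54.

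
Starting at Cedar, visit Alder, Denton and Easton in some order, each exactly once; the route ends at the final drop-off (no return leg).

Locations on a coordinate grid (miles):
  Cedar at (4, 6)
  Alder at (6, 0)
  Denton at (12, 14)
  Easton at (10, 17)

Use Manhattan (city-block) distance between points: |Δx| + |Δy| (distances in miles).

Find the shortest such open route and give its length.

There are 3! = 6 possible orderings.
Cedar - Alder - Denton - Easton: 8+20+5 = 33
Cedar - Alder - Easton - Denton: 8+21+5 = 34
Cedar - Denton - Alder - Easton: 16+20+21 = 57
Cedar - Denton - Easton - Alder: 16+5+21 = 42
Cedar - Easton - Alder - Denton: 17+21+20 = 58
Cedar - Easton - Denton - Alder: 17+5+20 = 42
The minimum is 33.
One shortest path: Cedar → Alder → Denton → Easton.

Shortest open route: 33 miles.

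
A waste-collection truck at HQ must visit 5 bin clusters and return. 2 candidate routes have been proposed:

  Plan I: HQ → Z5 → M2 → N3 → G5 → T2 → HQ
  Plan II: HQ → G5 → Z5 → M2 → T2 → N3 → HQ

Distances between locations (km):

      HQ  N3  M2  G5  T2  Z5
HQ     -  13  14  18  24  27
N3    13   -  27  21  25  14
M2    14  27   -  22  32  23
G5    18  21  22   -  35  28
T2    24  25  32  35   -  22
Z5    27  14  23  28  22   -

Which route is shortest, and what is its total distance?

Plan I: 27 + 23 + 27 + 21 + 35 + 24 = 157
Plan II: 18 + 28 + 23 + 32 + 25 + 13 = 139

Shortest is Plan II, total 139 km.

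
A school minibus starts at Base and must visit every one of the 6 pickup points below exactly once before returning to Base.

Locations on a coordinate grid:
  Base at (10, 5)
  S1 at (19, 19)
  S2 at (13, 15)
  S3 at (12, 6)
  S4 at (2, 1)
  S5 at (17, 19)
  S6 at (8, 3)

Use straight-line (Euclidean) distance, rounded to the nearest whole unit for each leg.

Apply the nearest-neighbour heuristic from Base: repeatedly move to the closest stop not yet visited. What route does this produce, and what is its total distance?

Nearest-neighbour total = 56; route Base → S3 → S6 → S4 → S2 → S5 → S1 → Base.

From Base: distances to unvisited — S3=2, S6=3, S4=9, S2=10, S5=16, S1=17. Nearest is S3 (2).
From S3: distances to unvisited — S6=5, S2=9, S4=11, S5=14, S1=15. Nearest is S6 (5).
From S6: distances to unvisited — S4=6, S2=13, S5=18, S1=19. Nearest is S4 (6).
From S4: distances to unvisited — S2=18, S5=23, S1=25. Nearest is S2 (18).
From S2: distances to unvisited — S5=6, S1=7. Nearest is S5 (6).
From S5: distances to unvisited — S1=2. Nearest is S1 (2).
Return S1→Base: 17.
Total = 2 + 5 + 6 + 18 + 6 + 2 + 17 = 56.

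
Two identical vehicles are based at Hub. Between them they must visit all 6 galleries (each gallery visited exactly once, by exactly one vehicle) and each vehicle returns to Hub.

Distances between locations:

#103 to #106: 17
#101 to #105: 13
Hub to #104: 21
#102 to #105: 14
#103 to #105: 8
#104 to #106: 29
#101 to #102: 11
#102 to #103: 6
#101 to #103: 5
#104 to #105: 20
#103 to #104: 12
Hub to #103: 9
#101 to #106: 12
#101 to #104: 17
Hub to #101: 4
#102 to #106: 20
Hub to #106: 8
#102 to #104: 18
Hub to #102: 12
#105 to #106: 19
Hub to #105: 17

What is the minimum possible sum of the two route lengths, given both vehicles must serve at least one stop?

Minimum combined distance: 83.

There are 2^5 − 1 = 31 ways to divide the 6 stops into two non-empty groups. For each, the best each vehicle can do is its own shortest tour through its group:
  {#101} + {#102, #103, #104, #105, #106}: 8 + 77 = 85
  {#102} + {#101, #103, #104, #105, #106}: 24 + 68 = 92
  {#101, #102} + {#103, #104, #105, #106}: 27 + 68 = 95
  {#103} + {#101, #102, #104, #105, #106}: 18 + 80 = 98
  {#101, #103} + {#102, #104, #105, #106}: 18 + 77 = 95
  {#102, #103} + {#101, #104, #105, #106}: 27 + 68 = 95
  … (31 splits in total)
  {#101, #102, #103, #104, #105} + {#106}: 67 + 16 = 83  ← best
Best: vehicle 1 Hub → #101 → #103 → #104 → #105 → #102 → Hub = 67; vehicle 2 Hub → #106 → Hub = 16; combined 83.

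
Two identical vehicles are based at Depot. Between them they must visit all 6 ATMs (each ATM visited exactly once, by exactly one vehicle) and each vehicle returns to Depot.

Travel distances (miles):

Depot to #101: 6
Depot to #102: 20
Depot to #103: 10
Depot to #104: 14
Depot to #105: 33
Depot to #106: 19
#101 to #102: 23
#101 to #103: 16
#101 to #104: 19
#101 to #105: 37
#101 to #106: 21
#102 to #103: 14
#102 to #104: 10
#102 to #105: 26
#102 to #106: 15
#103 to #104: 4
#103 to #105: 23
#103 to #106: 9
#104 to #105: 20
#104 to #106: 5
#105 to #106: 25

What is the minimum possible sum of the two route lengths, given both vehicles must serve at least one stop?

102 miles — the smallest possible combined total.

There are 2^5 − 1 = 31 ways to divide the 6 stops into two non-empty groups. For each, the best each vehicle can do is its own shortest tour through its group:
  {#101} + {#102, #103, #104, #105, #106}: 12 + 90 = 102
  {#102} + {#101, #103, #104, #105, #106}: 40 + 85 = 125
  {#101, #102} + {#103, #104, #105, #106}: 49 + 77 = 126
  {#103} + {#101, #102, #104, #105, #106}: 20 + 98 = 118
  {#101, #103} + {#102, #104, #105, #106}: 32 + 90 = 122
  {#102, #103} + {#101, #104, #105, #106}: 44 + 85 = 129
  … (31 splits in total)
Best: vehicle 1 Depot → #101 → Depot = 12; vehicle 2 Depot → #102 → #105 → #104 → #106 → #103 → Depot = 90; combined 102.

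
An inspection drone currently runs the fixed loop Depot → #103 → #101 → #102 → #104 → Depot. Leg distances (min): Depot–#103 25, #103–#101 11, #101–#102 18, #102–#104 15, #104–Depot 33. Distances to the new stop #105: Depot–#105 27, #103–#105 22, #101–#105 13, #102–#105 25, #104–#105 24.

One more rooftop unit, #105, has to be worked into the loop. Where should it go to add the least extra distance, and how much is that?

+18 min — insert #105 between #104 and Depot.

Insertion cost between consecutive stops i–j is d(i,#105) + d(#105,j) − d(i,j):
  between Depot and #103: 27 + 22 − 25 = 24
  between #103 and #101: 22 + 13 − 11 = 24
  between #101 and #102: 13 + 25 − 18 = 20
  between #102 and #104: 25 + 24 − 15 = 34
  between #104 and Depot: 24 + 27 − 33 = 18
Cheapest insertion is between #104 and Depot, adding 18.
New total = 102 + 18 = 120.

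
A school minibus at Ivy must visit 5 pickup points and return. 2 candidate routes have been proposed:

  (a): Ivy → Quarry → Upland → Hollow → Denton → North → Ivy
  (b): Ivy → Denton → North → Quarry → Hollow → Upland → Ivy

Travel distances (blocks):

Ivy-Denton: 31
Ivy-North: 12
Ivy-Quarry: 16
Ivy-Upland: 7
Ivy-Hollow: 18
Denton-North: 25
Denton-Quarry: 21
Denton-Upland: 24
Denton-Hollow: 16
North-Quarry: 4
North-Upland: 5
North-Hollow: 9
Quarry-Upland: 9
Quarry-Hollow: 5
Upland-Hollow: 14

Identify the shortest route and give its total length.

Shortest is (b), total 86 blocks.

(a): 16 + 9 + 14 + 16 + 25 + 12 = 92
(b): 31 + 25 + 4 + 5 + 14 + 7 = 86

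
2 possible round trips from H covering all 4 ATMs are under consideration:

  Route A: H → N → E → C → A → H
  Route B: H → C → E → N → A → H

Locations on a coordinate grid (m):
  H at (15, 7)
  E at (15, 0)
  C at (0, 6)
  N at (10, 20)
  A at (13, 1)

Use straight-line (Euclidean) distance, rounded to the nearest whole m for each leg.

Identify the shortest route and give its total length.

71 m — Route A is the shortest.

Route A: 14 + 21 + 16 + 14 + 6 = 71
Route B: 15 + 16 + 21 + 19 + 6 = 77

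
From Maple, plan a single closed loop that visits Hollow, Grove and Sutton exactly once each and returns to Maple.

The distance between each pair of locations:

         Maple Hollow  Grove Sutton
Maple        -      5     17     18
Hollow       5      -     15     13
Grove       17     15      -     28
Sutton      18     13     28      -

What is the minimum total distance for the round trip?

Maple→Hollow→Grove→Sutton→Maple: 5+15+28+18 = 66
Maple→Hollow→Sutton→Grove→Maple: 5+13+28+17 = 63
Maple→Grove→Hollow→Sutton→Maple: 17+15+13+18 = 63
The minimum is 63.
One optimal route: Maple → Hollow → Sutton → Grove → Maple (or its reverse).

Minimum total distance: 63.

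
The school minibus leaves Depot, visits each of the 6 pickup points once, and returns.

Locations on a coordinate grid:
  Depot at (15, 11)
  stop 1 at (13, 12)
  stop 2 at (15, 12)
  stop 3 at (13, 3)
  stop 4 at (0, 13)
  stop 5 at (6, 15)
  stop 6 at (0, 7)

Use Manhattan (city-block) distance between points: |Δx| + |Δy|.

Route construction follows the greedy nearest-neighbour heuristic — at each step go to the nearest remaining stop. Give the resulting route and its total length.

From Depot: distances to unvisited — stop 2=1, stop 1=3, stop 3=10, stop 5=13, stop 4=17, stop 6=19. Nearest is stop 2 (1).
From stop 2: distances to unvisited — stop 1=2, stop 3=11, stop 5=12, stop 4=16, stop 6=20. Nearest is stop 1 (2).
From stop 1: distances to unvisited — stop 3=9, stop 5=10, stop 4=14, stop 6=18. Nearest is stop 3 (9).
From stop 3: distances to unvisited — stop 6=17, stop 5=19, stop 4=23. Nearest is stop 6 (17).
From stop 6: distances to unvisited — stop 4=6, stop 5=14. Nearest is stop 4 (6).
From stop 4: distances to unvisited — stop 5=8. Nearest is stop 5 (8).
Return stop 5→Depot: 13.
Total = 1 + 2 + 9 + 17 + 6 + 8 + 13 = 56.

56 along Depot → stop 2 → stop 1 → stop 3 → stop 6 → stop 4 → stop 5 → Depot.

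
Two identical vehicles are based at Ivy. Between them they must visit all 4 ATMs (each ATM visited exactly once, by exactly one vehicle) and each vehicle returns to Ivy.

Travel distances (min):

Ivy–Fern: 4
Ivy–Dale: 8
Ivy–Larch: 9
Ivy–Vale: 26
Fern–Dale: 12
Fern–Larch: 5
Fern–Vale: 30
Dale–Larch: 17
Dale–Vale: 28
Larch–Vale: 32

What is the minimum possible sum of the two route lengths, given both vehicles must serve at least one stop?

80 min — the smallest possible combined total.

Try each way of splitting the stops between the two vehicles (each non-empty) and, for each split, find the best tour for each vehicle:
  {Fern} + {Dale, Larch, Vale}: 8 + 77 = 85
  {Dale} + {Fern, Larch, Vale}: 16 + 67 = 83
  {Fern, Dale} + {Larch, Vale}: 24 + 67 = 91
  {Larch} + {Fern, Dale, Vale}: 18 + 70 = 88
  {Fern, Larch} + {Dale, Vale}: 18 + 62 = 80
  {Dale, Larch} + {Fern, Vale}: 34 + 60 = 94
  … (7 splits in total)
Best: vehicle 1 Ivy → Fern → Larch → Ivy = 18; vehicle 2 Ivy → Dale → Vale → Ivy = 62; combined 80.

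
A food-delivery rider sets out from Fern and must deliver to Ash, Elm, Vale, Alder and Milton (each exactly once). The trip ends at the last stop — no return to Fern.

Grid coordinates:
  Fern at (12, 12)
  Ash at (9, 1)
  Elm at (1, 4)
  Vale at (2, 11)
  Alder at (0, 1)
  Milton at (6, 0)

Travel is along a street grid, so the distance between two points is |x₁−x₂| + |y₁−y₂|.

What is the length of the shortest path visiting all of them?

Shortest open route: 34.

There are 5! = 120 possible orderings.
Fern → Ash → Elm → Vale → Alder → Milton: 14+11+8+12+7 = 52
Fern → Ash → Elm → Vale → Milton → Alder: 14+11+8+15+7 = 55
Fern → Ash → Elm → Alder → Vale → Milton: 14+11+4+12+15 = 56
Fern → Ash → Elm → Alder → Milton → Vale: 14+11+4+7+15 = 51
Fern → Ash → Elm → Milton → Vale → Alder: 14+11+9+15+12 = 61
Fern → Ash → Elm → Milton → Alder → Vale: 14+11+9+7+12 = 53
Fern → Ash → Vale → Elm → Alder → Milton: 14+17+8+4+7 = 50
Fern → Ash → Vale → Elm → Milton → Alder: 14+17+8+9+7 = 55
Fern → Ash → Vale → Alder → Elm → Milton: 14+17+12+4+9 = 56
Fern → Ash → Vale → Alder → Milton → Elm: 14+17+12+7+9 = 59
Fern → Ash → Vale → Milton → Elm → Alder: 14+17+15+9+4 = 59
Fern → Ash → Vale → Milton → Alder → Elm: 14+17+15+7+4 = 57
Fern → Ash → Alder → Elm → Vale → Milton: 14+9+4+8+15 = 50
Fern → Ash → Alder → Elm → Milton → Vale: 14+9+4+9+15 = 51
… (106 more)
Fern → Vale → Elm → Alder → Milton → Ash: 11+8+4+7+4 = 34  ← best
The minimum is 34.
One shortest path: Fern → Vale → Elm → Alder → Milton → Ash.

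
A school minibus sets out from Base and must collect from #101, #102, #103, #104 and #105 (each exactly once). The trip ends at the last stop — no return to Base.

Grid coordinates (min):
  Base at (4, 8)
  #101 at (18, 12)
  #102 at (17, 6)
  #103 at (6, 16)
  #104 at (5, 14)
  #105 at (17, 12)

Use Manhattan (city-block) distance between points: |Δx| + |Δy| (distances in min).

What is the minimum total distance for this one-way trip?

33 min — the minimum one-way total.

There are 5! = 120 possible orderings.
Base - #101 - #102 - #103 - #104 - #105: 18+7+21+3+14 = 63
Base - #101 - #102 - #103 - #105 - #104: 18+7+21+15+14 = 75
Base - #101 - #102 - #104 - #103 - #105: 18+7+20+3+15 = 63
Base - #101 - #102 - #104 - #105 - #103: 18+7+20+14+15 = 74
Base - #101 - #102 - #105 - #103 - #104: 18+7+6+15+3 = 49
Base - #101 - #102 - #105 - #104 - #103: 18+7+6+14+3 = 48
Base - #101 - #103 - #102 - #104 - #105: 18+16+21+20+14 = 89
Base - #101 - #103 - #102 - #105 - #104: 18+16+21+6+14 = 75
Base - #101 - #103 - #104 - #102 - #105: 18+16+3+20+6 = 63
Base - #101 - #103 - #104 - #105 - #102: 18+16+3+14+6 = 57
Base - #101 - #103 - #105 - #102 - #104: 18+16+15+6+20 = 75
Base - #101 - #103 - #105 - #104 - #102: 18+16+15+14+20 = 83
Base - #101 - #104 - #102 - #103 - #105: 18+15+20+21+15 = 89
Base - #101 - #104 - #102 - #105 - #103: 18+15+20+6+15 = 74
… (106 more)
Base - #104 - #103 - #101 - #105 - #102: 7+3+16+1+6 = 33  ← best
The minimum is 33.
One shortest path: Base → #104 → #103 → #101 → #105 → #102.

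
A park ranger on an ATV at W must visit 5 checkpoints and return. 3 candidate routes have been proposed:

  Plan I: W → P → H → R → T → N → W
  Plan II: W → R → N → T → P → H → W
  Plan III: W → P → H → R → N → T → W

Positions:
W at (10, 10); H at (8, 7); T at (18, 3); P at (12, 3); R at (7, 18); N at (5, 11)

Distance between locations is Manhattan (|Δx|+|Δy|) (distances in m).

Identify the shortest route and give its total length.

Plan I: 9 + 8 + 12 + 26 + 21 + 6 = 82
Plan II: 11 + 9 + 21 + 6 + 8 + 5 = 60
Plan III: 9 + 8 + 12 + 9 + 21 + 15 = 74

Shortest is Plan II, total 60 m.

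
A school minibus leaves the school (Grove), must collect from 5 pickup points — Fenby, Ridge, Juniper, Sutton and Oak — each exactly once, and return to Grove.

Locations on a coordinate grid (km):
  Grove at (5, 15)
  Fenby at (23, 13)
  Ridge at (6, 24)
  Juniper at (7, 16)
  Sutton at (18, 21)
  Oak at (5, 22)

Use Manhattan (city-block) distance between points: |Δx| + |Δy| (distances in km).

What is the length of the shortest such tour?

60 km — the shortest possible round trip.

Grove → Fenby → Ridge → Juniper → Sutton → Oak → Grove: 20+28+9+16+14+7 = 94
Grove → Fenby → Ridge → Juniper → Oak → Sutton → Grove: 20+28+9+8+14+19 = 98
Grove → Fenby → Ridge → Sutton → Juniper → Oak → Grove: 20+28+15+16+8+7 = 94
Grove → Fenby → Ridge → Sutton → Oak → Juniper → Grove: 20+28+15+14+8+3 = 88
Grove → Fenby → Ridge → Oak → Juniper → Sutton → Grove: 20+28+3+8+16+19 = 94
Grove → Fenby → Ridge → Oak → Sutton → Juniper → Grove: 20+28+3+14+16+3 = 84
Grove → Fenby → Juniper → Ridge → Sutton → Oak → Grove: 20+19+9+15+14+7 = 84
Grove → Fenby → Juniper → Ridge → Oak → Sutton → Grove: 20+19+9+3+14+19 = 84
Grove → Fenby → Juniper → Sutton → Ridge → Oak → Grove: 20+19+16+15+3+7 = 80
Grove → Fenby → Juniper → Sutton → Oak → Ridge → Grove: 20+19+16+14+3+10 = 82
Grove → Fenby → Juniper → Oak → Ridge → Sutton → Grove: 20+19+8+3+15+19 = 84
Grove → Fenby → Juniper → Oak → Sutton → Ridge → Grove: 20+19+8+14+15+10 = 86
Grove → Fenby → Sutton → Ridge → Juniper → Oak → Grove: 20+13+15+9+8+7 = 72
Grove → Fenby → Sutton → Ridge → Oak → Juniper → Grove: 20+13+15+3+8+3 = 62
… (46 more)
Grove → Juniper → Fenby → Sutton → Ridge → Oak → Grove: 3+19+13+15+3+7 = 60  ← best
The minimum is 60.
One optimal route: Grove → Juniper → Fenby → Sutton → Ridge → Oak → Grove (or its reverse).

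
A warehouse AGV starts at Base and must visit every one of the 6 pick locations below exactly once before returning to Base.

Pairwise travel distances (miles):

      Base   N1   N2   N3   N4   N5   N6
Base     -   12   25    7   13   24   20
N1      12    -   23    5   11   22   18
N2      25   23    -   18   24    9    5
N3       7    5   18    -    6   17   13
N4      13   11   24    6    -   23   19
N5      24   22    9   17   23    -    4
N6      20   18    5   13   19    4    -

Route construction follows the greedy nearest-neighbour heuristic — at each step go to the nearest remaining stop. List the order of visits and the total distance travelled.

At Base the remaining stops are N3 7, N1 12, N4 13, N6 20, N5 24, N2 25; go to N3.
At N3 the remaining stops are N1 5, N4 6, N6 13, N5 17, N2 18; go to N1.
At N1 the remaining stops are N4 11, N6 18, N5 22, N2 23; go to N4.
At N4 the remaining stops are N6 19, N5 23, N2 24; go to N6.
At N6 the remaining stops are N5 4, N2 5; go to N5.
At N5 the remaining stops are N2 9; go to N2.
Return N2→Base: 25.
Total = 7 + 5 + 11 + 19 + 4 + 9 + 25 = 80.

Total distance 80 miles via the nearest-neighbour route Base → N3 → N1 → N4 → N6 → N5 → N2 → Base.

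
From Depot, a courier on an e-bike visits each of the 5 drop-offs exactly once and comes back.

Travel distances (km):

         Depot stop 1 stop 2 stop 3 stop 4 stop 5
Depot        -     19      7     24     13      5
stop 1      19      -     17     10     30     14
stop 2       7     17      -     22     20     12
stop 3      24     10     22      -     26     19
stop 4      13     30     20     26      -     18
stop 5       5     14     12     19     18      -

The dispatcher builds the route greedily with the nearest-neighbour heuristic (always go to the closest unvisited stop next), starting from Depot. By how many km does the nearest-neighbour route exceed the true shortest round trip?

From Depot: stop 5=5, stop 2=7, stop 4=13, stop 1=19, stop 3=24 → choose stop 5 (5).
From stop 5: stop 2=12, stop 1=14, stop 4=18, stop 3=19 → choose stop 2 (12).
From stop 2: stop 1=17, stop 4=20, stop 3=22 → choose stop 1 (17).
From stop 1: stop 3=10, stop 4=30 → choose stop 3 (10).
From stop 3: stop 4=26 → choose stop 4 (26).
NN route Depot → stop 5 → stop 2 → stop 1 → stop 3 → stop 4 → Depot costs 83.
Optimal: Depot → stop 2 → stop 4 → stop 3 → stop 1 → stop 5 → Depot costs 82 (by enumerating all 60 distinct tours).
Excess = 83 − 82 = 1.

1 km longer than the optimal tour.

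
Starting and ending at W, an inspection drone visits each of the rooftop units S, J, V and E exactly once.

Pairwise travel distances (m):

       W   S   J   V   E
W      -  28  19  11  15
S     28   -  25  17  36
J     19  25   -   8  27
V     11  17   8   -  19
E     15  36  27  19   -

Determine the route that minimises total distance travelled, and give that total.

W→S→J→V→E→W: 28+25+8+19+15 = 95
W→S→J→E→V→W: 28+25+27+19+11 = 110
W→S→V→J→E→W: 28+17+8+27+15 = 95
W→S→V→E→J→W: 28+17+19+27+19 = 110
W→S→E→J→V→W: 28+36+27+8+11 = 110
W→S→E→V→J→W: 28+36+19+8+19 = 110
W→J→S→V→E→W: 19+25+17+19+15 = 95
W→J→S→E→V→W: 19+25+36+19+11 = 110
W→J→V→S→E→W: 19+8+17+36+15 = 95
W→J→E→S→V→W: 19+27+36+17+11 = 110
W→V→S→J→E→W: 11+17+25+27+15 = 95
W→V→J→S→E→W: 11+8+25+36+15 = 95
The minimum is 95.
One optimal route: W → S → J → V → E → W (or its reverse).

Minimum total distance: 95 m.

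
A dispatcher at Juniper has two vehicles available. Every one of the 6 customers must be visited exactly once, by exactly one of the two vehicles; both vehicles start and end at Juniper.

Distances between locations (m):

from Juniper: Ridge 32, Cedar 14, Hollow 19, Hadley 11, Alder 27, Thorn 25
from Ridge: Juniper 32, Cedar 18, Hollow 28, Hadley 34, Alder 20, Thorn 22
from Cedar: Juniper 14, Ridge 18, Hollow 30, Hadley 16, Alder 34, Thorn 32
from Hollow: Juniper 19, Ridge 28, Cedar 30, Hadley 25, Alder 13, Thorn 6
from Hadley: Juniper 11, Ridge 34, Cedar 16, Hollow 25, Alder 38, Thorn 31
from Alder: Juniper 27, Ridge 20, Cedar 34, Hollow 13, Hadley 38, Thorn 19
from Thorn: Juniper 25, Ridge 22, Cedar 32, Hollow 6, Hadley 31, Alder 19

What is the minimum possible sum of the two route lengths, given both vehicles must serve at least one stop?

118 m — the smallest possible combined total.

There are 2^5 − 1 = 31 ways to divide the 6 stops into two non-empty groups. For each, the best each vehicle can do is its own shortest tour through its group:
  {Ridge} + {Cedar, Hollow, Hadley, Alder, Thorn}: 64 + 105 = 169
  {Cedar} + {Ridge, Hollow, Hadley, Alder, Thorn}: 28 + 109 = 137
  {Ridge, Cedar} + {Hollow, Hadley, Alder, Thorn}: 64 + 88 = 152
  {Hollow} + {Ridge, Cedar, Hadley, Alder, Thorn}: 38 + 109 = 147
  {Ridge, Hollow} + {Cedar, Hadley, Alder, Thorn}: 79 + 105 = 184
  {Cedar, Hollow} + {Ridge, Hadley, Alder, Thorn}: 63 + 109 = 172
  … (31 splits in total)
  {Hadley} + {Ridge, Cedar, Hollow, Alder, Thorn}: 22 + 96 = 118  ← best
Best: vehicle 1 Juniper → Hadley → Juniper = 22; vehicle 2 Juniper → Cedar → Ridge → Alder → Hollow → Thorn → Juniper = 96; combined 118.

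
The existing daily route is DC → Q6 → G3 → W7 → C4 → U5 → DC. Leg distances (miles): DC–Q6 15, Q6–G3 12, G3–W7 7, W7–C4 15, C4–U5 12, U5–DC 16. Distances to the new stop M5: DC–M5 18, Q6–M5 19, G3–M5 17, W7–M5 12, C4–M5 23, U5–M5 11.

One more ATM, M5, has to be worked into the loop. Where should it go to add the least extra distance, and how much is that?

Insertion cost between consecutive stops i–j is d(i,M5) + d(M5,j) − d(i,j):
  between DC and Q6: 18 + 19 − 15 = 22
  between Q6 and G3: 19 + 17 − 12 = 24
  between G3 and W7: 17 + 12 − 7 = 22
  between W7 and C4: 12 + 23 − 15 = 20
  between C4 and U5: 23 + 11 − 12 = 22
  between U5 and DC: 11 + 18 − 16 = 13
Cheapest insertion is between U5 and DC, adding 13.
New total = 77 + 13 = 90.

+13 miles — insert M5 between U5 and DC.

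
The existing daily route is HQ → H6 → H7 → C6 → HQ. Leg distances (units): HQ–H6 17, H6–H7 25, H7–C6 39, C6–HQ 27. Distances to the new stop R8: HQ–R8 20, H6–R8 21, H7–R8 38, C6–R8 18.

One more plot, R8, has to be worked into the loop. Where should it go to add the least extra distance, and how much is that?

Insertion cost between consecutive stops i–j is d(i,R8) + d(R8,j) − d(i,j):
  between HQ and H6: 20 + 21 − 17 = 24
  between H6 and H7: 21 + 38 − 25 = 34
  between H7 and C6: 38 + 18 − 39 = 17
  between C6 and HQ: 18 + 20 − 27 = 11
Cheapest insertion is between C6 and HQ, adding 11.
New total = 108 + 11 = 119.

Minimum extra distance: 11, inserting R8 between C6 and HQ.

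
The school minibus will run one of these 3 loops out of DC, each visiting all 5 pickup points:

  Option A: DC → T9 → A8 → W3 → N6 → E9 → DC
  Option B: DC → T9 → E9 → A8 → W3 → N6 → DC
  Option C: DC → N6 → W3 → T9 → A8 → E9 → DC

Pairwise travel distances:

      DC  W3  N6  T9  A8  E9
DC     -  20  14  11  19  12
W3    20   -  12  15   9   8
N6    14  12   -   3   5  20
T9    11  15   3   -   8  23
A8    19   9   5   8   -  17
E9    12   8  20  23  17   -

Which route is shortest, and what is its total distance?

72 — Option A is the shortest.

Option A: 11 + 8 + 9 + 12 + 20 + 12 = 72
Option B: 11 + 23 + 17 + 9 + 12 + 14 = 86
Option C: 14 + 12 + 15 + 8 + 17 + 12 = 78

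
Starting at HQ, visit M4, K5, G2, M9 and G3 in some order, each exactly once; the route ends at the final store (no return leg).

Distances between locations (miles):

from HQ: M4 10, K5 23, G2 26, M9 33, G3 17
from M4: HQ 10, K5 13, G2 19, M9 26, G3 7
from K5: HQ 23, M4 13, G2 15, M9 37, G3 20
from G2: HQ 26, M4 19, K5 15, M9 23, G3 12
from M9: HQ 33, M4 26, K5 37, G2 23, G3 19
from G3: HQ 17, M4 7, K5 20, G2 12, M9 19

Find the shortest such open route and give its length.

69 miles — the minimum one-way total.

There are 5! = 120 possible orderings.
HQ→M4→K5→G2→M9→G3: 10+13+15+23+19 = 80
HQ→M4→K5→G2→G3→M9: 10+13+15+12+19 = 69
HQ→M4→K5→M9→G2→G3: 10+13+37+23+12 = 95
HQ→M4→K5→M9→G3→G2: 10+13+37+19+12 = 91
HQ→M4→K5→G3→G2→M9: 10+13+20+12+23 = 78
HQ→M4→K5→G3→M9→G2: 10+13+20+19+23 = 85
HQ→M4→G2→K5→M9→G3: 10+19+15+37+19 = 100
HQ→M4→G2→K5→G3→M9: 10+19+15+20+19 = 83
HQ→M4→G2→M9→K5→G3: 10+19+23+37+20 = 109
HQ→M4→G2→M9→G3→K5: 10+19+23+19+20 = 91
HQ→M4→G2→G3→K5→M9: 10+19+12+20+37 = 98
HQ→M4→G2→G3→M9→K5: 10+19+12+19+37 = 97
HQ→M4→M9→K5→G2→G3: 10+26+37+15+12 = 100
HQ→M4→M9→K5→G3→G2: 10+26+37+20+12 = 105
… (106 more)
The minimum is 69.
One shortest path: HQ → M4 → K5 → G2 → G3 → M9.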